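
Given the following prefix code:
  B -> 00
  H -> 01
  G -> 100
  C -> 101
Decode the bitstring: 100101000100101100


Decoding step by step:
Bits 100 -> G
Bits 101 -> C
Bits 00 -> B
Bits 01 -> H
Bits 00 -> B
Bits 101 -> C
Bits 100 -> G


Decoded message: GCBHBCG


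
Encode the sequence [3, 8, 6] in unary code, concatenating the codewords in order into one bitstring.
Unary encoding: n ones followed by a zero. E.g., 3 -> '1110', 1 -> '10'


Encode each number as n ones followed by a terminating 0:
  3 -> 1110 (4 bits)
  8 -> 111111110 (9 bits)
  6 -> 1111110 (7 bits)
Total length = 4 + 9 + 7 = 20 bits.

Unary([3, 8, 6]) = 11101111111101111110 (20 bits)


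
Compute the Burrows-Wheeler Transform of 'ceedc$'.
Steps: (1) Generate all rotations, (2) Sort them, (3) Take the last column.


Rotations (sorted):
  0: $ceedc -> last char: c
  1: c$ceed -> last char: d
  2: ceedc$ -> last char: $
  3: dc$cee -> last char: e
  4: edc$ce -> last char: e
  5: eedc$c -> last char: c


BWT = cd$eec


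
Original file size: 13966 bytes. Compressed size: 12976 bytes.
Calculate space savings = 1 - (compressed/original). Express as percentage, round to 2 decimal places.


ratio = compressed/original = 12976/13966 = 0.929114
savings = 1 - ratio = 1 - 0.929114 = 0.070886
as a percentage: 0.070886 * 100 = 7.09%

Space savings = 1 - 12976/13966 = 7.09%


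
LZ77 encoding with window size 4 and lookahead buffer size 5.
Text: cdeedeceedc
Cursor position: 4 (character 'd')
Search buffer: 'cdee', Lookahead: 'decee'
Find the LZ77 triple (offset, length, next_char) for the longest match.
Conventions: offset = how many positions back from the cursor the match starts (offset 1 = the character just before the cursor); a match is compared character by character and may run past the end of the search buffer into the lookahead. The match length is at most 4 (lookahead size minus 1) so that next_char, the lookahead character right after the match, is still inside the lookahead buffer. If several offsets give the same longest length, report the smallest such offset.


Try each offset into the search buffer:
  offset=1 (pos 3, char 'e'): match length 0
  offset=2 (pos 2, char 'e'): match length 0
  offset=3 (pos 1, char 'd'): match length 2
  offset=4 (pos 0, char 'c'): match length 0
Longest match has length 2 at offset 3.
next_char = character at position 4 + 2 = 6 -> 'c'

Best match: offset=3, length=2 (matching 'de' starting at position 1)
LZ77 triple: (3, 2, 'c')


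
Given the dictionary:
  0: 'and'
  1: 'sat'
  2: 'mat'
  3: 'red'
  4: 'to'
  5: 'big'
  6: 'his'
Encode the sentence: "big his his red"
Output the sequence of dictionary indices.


Look up each word in the dictionary:
  'big' -> 5
  'his' -> 6
  'his' -> 6
  'red' -> 3

Encoded: [5, 6, 6, 3]


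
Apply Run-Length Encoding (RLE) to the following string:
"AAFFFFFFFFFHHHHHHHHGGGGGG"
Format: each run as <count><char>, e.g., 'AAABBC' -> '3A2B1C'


Scanning runs left to right:
  i=0: run of 'A' x 2 -> '2A'
  i=2: run of 'F' x 9 -> '9F'
  i=11: run of 'H' x 8 -> '8H'
  i=19: run of 'G' x 6 -> '6G'

RLE = 2A9F8H6G


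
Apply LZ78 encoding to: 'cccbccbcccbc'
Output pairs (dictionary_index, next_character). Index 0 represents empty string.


LZ78 encoding steps:
Dictionary: {0: ''}
Step 1: w='' (idx 0), next='c' -> output (0, 'c'), add 'c' as idx 1
Step 2: w='c' (idx 1), next='c' -> output (1, 'c'), add 'cc' as idx 2
Step 3: w='' (idx 0), next='b' -> output (0, 'b'), add 'b' as idx 3
Step 4: w='cc' (idx 2), next='b' -> output (2, 'b'), add 'ccb' as idx 4
Step 5: w='cc' (idx 2), next='c' -> output (2, 'c'), add 'ccc' as idx 5
Step 6: w='b' (idx 3), next='c' -> output (3, 'c'), add 'bc' as idx 6


Encoded: [(0, 'c'), (1, 'c'), (0, 'b'), (2, 'b'), (2, 'c'), (3, 'c')]


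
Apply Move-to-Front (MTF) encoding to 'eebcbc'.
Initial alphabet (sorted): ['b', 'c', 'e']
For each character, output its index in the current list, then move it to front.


MTF encoding:
'e': index 2 in ['b', 'c', 'e'] -> ['e', 'b', 'c']
'e': index 0 in ['e', 'b', 'c'] -> ['e', 'b', 'c']
'b': index 1 in ['e', 'b', 'c'] -> ['b', 'e', 'c']
'c': index 2 in ['b', 'e', 'c'] -> ['c', 'b', 'e']
'b': index 1 in ['c', 'b', 'e'] -> ['b', 'c', 'e']
'c': index 1 in ['b', 'c', 'e'] -> ['c', 'b', 'e']


Output: [2, 0, 1, 2, 1, 1]


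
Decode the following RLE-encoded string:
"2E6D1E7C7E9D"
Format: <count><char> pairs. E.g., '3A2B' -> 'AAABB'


Expanding each <count><char> pair:
  2E -> 'EE'
  6D -> 'DDDDDD'
  1E -> 'E'
  7C -> 'CCCCCCC'
  7E -> 'EEEEEEE'
  9D -> 'DDDDDDDDD'

Decoded = EEDDDDDDECCCCCCCEEEEEEEDDDDDDDDD


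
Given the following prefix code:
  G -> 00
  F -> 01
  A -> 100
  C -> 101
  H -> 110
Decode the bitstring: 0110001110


Decoding step by step:
Bits 01 -> F
Bits 100 -> A
Bits 01 -> F
Bits 110 -> H


Decoded message: FAFH


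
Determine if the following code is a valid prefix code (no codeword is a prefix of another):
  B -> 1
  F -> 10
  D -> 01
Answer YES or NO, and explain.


Checking each pair (does one codeword prefix another?):
  B='1' vs F='10': prefix -- VIOLATION

NO -- this is NOT a valid prefix code. B (1) is a prefix of F (10).


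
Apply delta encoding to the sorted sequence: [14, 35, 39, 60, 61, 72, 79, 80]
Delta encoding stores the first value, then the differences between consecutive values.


First value: 14
Deltas:
  35 - 14 = 21
  39 - 35 = 4
  60 - 39 = 21
  61 - 60 = 1
  72 - 61 = 11
  79 - 72 = 7
  80 - 79 = 1


Delta encoded: [14, 21, 4, 21, 1, 11, 7, 1]


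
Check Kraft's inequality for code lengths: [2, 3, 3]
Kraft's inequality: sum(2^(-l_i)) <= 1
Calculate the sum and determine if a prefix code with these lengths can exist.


Sum = 2^(-2) + 2^(-3) + 2^(-3)
    = 0.25 + 0.125 + 0.125
    = 4/8 = 0.5
Since 0.5 <= 1, Kraft's inequality IS satisfied.
A prefix code with these lengths CAN exist.

Kraft sum = 0.5. Satisfied.


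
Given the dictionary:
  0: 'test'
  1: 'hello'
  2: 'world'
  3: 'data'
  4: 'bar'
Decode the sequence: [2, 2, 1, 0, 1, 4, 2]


Look up each index in the dictionary:
  2 -> 'world'
  2 -> 'world'
  1 -> 'hello'
  0 -> 'test'
  1 -> 'hello'
  4 -> 'bar'
  2 -> 'world'

Decoded: "world world hello test hello bar world"


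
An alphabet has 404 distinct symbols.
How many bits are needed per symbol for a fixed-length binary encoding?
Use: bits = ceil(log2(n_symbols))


log2(404) = 8.6582
Bracket: 2^8 = 256 < 404 <= 2^9 = 512
So ceil(log2(404)) = 9

bits = ceil(log2(404)) = ceil(8.6582) = 9 bits


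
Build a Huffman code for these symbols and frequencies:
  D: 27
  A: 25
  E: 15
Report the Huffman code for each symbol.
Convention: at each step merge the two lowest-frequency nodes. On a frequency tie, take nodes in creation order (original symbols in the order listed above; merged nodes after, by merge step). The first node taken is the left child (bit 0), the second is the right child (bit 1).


Huffman tree construction:
Step 1: Merge E(15) + A(25) = 40
Step 2: Merge D(27) + (E+A)(40) = 67
Read each symbol's code off the tree from the root (left child = 0, right child = 1).

Codes:
  D: 0 (length 1)
  A: 11 (length 2)
  E: 10 (length 2)
Average code length: 107/67 = 1.5970 bits/symbol


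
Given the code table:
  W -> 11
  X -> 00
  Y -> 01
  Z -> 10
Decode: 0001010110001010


Decoding:
00 -> X
01 -> Y
01 -> Y
01 -> Y
10 -> Z
00 -> X
10 -> Z
10 -> Z


Result: XYYYZXZZ


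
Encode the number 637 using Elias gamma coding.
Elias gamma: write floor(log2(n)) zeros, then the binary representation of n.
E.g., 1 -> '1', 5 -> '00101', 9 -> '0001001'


num_bits = floor(log2(637)) + 1 = 10
leading_zeros = num_bits - 1 = 9
binary(637) = 1001111101

Elias gamma(637) = '000000000' + '1001111101' = 0000000001001111101 (19 bits)


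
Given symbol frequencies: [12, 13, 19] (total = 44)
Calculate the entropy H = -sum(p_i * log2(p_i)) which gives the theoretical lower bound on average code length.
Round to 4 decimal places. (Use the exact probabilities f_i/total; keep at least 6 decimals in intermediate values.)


Per-symbol terms -p_i * log2(p_i) with p_i = f_i/44:
  p = 12/44 = 0.272727: log2(p) = -1.874469, -p*log2(p) = 0.511219
  p = 13/44 = 0.295455: log2(p) = -1.758992, -p*log2(p) = 0.519702
  p = 19/44 = 0.431818: log2(p) = -1.211504, -p*log2(p) = 0.523149
H = 0.511219 + 0.519702 + 0.523149 = 1.554070

H = 1.5541 bits/symbol


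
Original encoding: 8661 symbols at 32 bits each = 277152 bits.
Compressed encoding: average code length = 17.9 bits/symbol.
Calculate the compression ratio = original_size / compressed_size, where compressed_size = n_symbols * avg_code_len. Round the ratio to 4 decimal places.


original_size = n_symbols * orig_bits = 8661 * 32 = 277152 bits
compressed_size = n_symbols * avg_code_len = 8661 * 17.9 = 155031.9 bits
ratio = original_size / compressed_size = 277152 / 155031.9 = 1.7877

Compression ratio = 1.7877


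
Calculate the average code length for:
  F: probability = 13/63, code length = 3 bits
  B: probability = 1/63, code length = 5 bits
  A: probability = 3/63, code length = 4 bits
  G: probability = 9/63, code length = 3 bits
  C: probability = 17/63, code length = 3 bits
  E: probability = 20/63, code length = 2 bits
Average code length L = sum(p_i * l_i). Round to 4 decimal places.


Weighted contributions p_i * l_i:
  F: (13/63) * 3 = 39/63
  B: (1/63) * 5 = 5/63
  A: (3/63) * 4 = 12/63
  G: (9/63) * 3 = 27/63
  C: (17/63) * 3 = 51/63
  E: (20/63) * 2 = 40/63
Sum = (39 + 5 + 12 + 27 + 51 + 40)/63 = 174/63

L = 174/63 = 2.7619 bits/symbol


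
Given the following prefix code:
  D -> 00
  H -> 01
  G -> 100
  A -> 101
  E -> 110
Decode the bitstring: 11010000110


Decoding step by step:
Bits 110 -> E
Bits 100 -> G
Bits 00 -> D
Bits 110 -> E


Decoded message: EGDE


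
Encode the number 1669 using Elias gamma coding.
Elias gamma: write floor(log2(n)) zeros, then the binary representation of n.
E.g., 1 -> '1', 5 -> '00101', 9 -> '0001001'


num_bits = floor(log2(1669)) + 1 = 11
leading_zeros = num_bits - 1 = 10
binary(1669) = 11010000101

Elias gamma(1669) = '0000000000' + '11010000101' = 000000000011010000101 (21 bits)


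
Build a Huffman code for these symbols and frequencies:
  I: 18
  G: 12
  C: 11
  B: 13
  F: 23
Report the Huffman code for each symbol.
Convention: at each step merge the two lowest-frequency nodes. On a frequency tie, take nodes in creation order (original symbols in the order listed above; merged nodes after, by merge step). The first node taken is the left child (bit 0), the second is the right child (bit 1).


Huffman tree construction:
Step 1: Merge C(11) + G(12) = 23
Step 2: Merge B(13) + I(18) = 31
Step 3: Merge F(23) + (C+G)(23) = 46
Step 4: Merge (B+I)(31) + (F+(C+G))(46) = 77
Read each symbol's code off the tree from the root (left child = 0, right child = 1).

Codes:
  I: 01 (length 2)
  G: 111 (length 3)
  C: 110 (length 3)
  B: 00 (length 2)
  F: 10 (length 2)
Average code length: 177/77 = 2.2987 bits/symbol


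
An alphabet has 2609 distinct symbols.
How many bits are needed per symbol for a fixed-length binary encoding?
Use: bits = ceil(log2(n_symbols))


log2(2609) = 11.3493
Bracket: 2^11 = 2048 < 2609 <= 2^12 = 4096
So ceil(log2(2609)) = 12

bits = ceil(log2(2609)) = ceil(11.3493) = 12 bits


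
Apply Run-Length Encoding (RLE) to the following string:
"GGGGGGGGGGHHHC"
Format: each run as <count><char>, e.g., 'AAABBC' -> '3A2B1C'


Scanning runs left to right:
  i=0: run of 'G' x 10 -> '10G'
  i=10: run of 'H' x 3 -> '3H'
  i=13: run of 'C' x 1 -> '1C'

RLE = 10G3H1C


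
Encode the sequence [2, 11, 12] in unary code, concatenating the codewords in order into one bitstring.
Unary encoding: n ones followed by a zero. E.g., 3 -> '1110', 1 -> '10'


Encode each number as n ones followed by a terminating 0:
  2 -> 110 (3 bits)
  11 -> 111111111110 (12 bits)
  12 -> 1111111111110 (13 bits)
Total length = 3 + 12 + 13 = 28 bits.

Unary([2, 11, 12]) = 1101111111111101111111111110 (28 bits)


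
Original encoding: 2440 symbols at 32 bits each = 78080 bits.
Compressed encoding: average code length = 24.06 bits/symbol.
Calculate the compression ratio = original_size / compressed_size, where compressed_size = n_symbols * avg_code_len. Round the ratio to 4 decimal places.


original_size = n_symbols * orig_bits = 2440 * 32 = 78080 bits
compressed_size = n_symbols * avg_code_len = 2440 * 24.06 = 58706.4 bits
ratio = original_size / compressed_size = 78080 / 58706.4 = 1.33

Compression ratio = 1.33


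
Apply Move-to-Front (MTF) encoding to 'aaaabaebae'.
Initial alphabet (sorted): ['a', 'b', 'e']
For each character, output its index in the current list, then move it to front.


MTF encoding:
'a': index 0 in ['a', 'b', 'e'] -> ['a', 'b', 'e']
'a': index 0 in ['a', 'b', 'e'] -> ['a', 'b', 'e']
'a': index 0 in ['a', 'b', 'e'] -> ['a', 'b', 'e']
'a': index 0 in ['a', 'b', 'e'] -> ['a', 'b', 'e']
'b': index 1 in ['a', 'b', 'e'] -> ['b', 'a', 'e']
'a': index 1 in ['b', 'a', 'e'] -> ['a', 'b', 'e']
'e': index 2 in ['a', 'b', 'e'] -> ['e', 'a', 'b']
'b': index 2 in ['e', 'a', 'b'] -> ['b', 'e', 'a']
'a': index 2 in ['b', 'e', 'a'] -> ['a', 'b', 'e']
'e': index 2 in ['a', 'b', 'e'] -> ['e', 'a', 'b']


Output: [0, 0, 0, 0, 1, 1, 2, 2, 2, 2]


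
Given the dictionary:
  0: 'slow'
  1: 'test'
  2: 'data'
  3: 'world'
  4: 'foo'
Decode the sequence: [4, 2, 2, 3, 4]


Look up each index in the dictionary:
  4 -> 'foo'
  2 -> 'data'
  2 -> 'data'
  3 -> 'world'
  4 -> 'foo'

Decoded: "foo data data world foo"


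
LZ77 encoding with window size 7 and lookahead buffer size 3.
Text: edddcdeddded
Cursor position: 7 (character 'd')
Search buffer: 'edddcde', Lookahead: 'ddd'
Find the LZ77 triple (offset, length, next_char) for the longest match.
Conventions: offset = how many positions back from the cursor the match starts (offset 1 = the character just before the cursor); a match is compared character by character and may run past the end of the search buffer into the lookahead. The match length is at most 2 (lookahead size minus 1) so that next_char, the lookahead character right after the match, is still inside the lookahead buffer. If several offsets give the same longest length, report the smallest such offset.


Try each offset into the search buffer:
  offset=1 (pos 6, char 'e'): match length 0
  offset=2 (pos 5, char 'd'): match length 1
  offset=3 (pos 4, char 'c'): match length 0
  offset=4 (pos 3, char 'd'): match length 1
  offset=5 (pos 2, char 'd'): match length 2
  offset=6 (pos 1, char 'd'): match length 2
  offset=7 (pos 0, char 'e'): match length 0
Longest match has length 2, found at offsets 5, 6; take the smallest, offset 5.
next_char = character at position 7 + 2 = 9 -> 'd'

Best match: offset=5, length=2 (matching 'dd' starting at position 2)
LZ77 triple: (5, 2, 'd')


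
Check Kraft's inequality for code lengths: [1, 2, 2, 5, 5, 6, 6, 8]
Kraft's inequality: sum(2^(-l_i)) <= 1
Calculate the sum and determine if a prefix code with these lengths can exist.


Sum = 2^(-1) + 2^(-2) + 2^(-2) + 2^(-5) + 2^(-5) + 2^(-6) + 2^(-6) + 2^(-8)
    = 0.5 + 0.25 + 0.25 + 0.03125 + 0.03125 + 0.015625 + 0.015625 + 0.00390625
    = 281/256 = 1.09765625
Since 1.09765625 > 1, Kraft's inequality is NOT satisfied.
A prefix code with these lengths CANNOT exist.

Kraft sum = 1.09765625. Not satisfied.


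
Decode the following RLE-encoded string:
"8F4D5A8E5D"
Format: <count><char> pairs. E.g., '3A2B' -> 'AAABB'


Expanding each <count><char> pair:
  8F -> 'FFFFFFFF'
  4D -> 'DDDD'
  5A -> 'AAAAA'
  8E -> 'EEEEEEEE'
  5D -> 'DDDDD'

Decoded = FFFFFFFFDDDDAAAAAEEEEEEEEDDDDD


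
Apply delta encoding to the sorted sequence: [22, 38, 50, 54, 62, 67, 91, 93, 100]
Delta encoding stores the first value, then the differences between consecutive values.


First value: 22
Deltas:
  38 - 22 = 16
  50 - 38 = 12
  54 - 50 = 4
  62 - 54 = 8
  67 - 62 = 5
  91 - 67 = 24
  93 - 91 = 2
  100 - 93 = 7


Delta encoded: [22, 16, 12, 4, 8, 5, 24, 2, 7]


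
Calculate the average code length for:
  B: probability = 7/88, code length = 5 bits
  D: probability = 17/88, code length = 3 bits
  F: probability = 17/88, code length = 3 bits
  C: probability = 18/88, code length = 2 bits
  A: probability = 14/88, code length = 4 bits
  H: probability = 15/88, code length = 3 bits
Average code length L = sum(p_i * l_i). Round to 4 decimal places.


Weighted contributions p_i * l_i:
  B: (7/88) * 5 = 35/88
  D: (17/88) * 3 = 51/88
  F: (17/88) * 3 = 51/88
  C: (18/88) * 2 = 36/88
  A: (14/88) * 4 = 56/88
  H: (15/88) * 3 = 45/88
Sum = (35 + 51 + 51 + 36 + 56 + 45)/88 = 274/88

L = 274/88 = 3.1136 bits/symbol


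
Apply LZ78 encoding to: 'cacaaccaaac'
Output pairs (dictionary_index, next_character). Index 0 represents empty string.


LZ78 encoding steps:
Dictionary: {0: ''}
Step 1: w='' (idx 0), next='c' -> output (0, 'c'), add 'c' as idx 1
Step 2: w='' (idx 0), next='a' -> output (0, 'a'), add 'a' as idx 2
Step 3: w='c' (idx 1), next='a' -> output (1, 'a'), add 'ca' as idx 3
Step 4: w='a' (idx 2), next='c' -> output (2, 'c'), add 'ac' as idx 4
Step 5: w='ca' (idx 3), next='a' -> output (3, 'a'), add 'caa' as idx 5
Step 6: w='ac' (idx 4), end of input -> output (4, '')


Encoded: [(0, 'c'), (0, 'a'), (1, 'a'), (2, 'c'), (3, 'a'), (4, '')]


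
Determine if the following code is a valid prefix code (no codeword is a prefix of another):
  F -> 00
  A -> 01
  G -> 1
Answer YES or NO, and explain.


Checking each pair (does one codeword prefix another?):
  F='00' vs A='01': no prefix
  F='00' vs G='1': no prefix
  A='01' vs F='00': no prefix
  A='01' vs G='1': no prefix
  G='1' vs F='00': no prefix
  G='1' vs A='01': no prefix
No violation found over all pairs.

YES -- this is a valid prefix code. No codeword is a prefix of any other codeword.


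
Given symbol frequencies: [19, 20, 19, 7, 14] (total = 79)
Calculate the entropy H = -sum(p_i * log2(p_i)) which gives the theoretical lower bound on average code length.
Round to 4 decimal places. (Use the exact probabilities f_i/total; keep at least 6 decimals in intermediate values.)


Per-symbol terms -p_i * log2(p_i) with p_i = f_i/79:
  p = 19/79 = 0.240506: log2(p) = -2.055853, -p*log2(p) = 0.494446
  p = 20/79 = 0.253165: log2(p) = -1.981853, -p*log2(p) = 0.501735
  p = 19/79 = 0.240506: log2(p) = -2.055853, -p*log2(p) = 0.494446
  p = 7/79 = 0.088608: log2(p) = -3.496426, -p*log2(p) = 0.309810
  p = 14/79 = 0.177215: log2(p) = -2.496426, -p*log2(p) = 0.442405
H = 0.494446 + 0.501735 + 0.494446 + 0.309810 + 0.442405 = 2.242842

H = 2.2428 bits/symbol


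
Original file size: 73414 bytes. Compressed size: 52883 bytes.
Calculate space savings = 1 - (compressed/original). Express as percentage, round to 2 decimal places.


ratio = compressed/original = 52883/73414 = 0.720339
savings = 1 - ratio = 1 - 0.720339 = 0.279661
as a percentage: 0.279661 * 100 = 27.97%

Space savings = 1 - 52883/73414 = 27.97%


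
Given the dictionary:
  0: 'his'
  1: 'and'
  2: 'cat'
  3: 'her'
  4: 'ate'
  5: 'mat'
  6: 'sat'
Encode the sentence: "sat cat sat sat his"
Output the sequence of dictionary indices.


Look up each word in the dictionary:
  'sat' -> 6
  'cat' -> 2
  'sat' -> 6
  'sat' -> 6
  'his' -> 0

Encoded: [6, 2, 6, 6, 0]


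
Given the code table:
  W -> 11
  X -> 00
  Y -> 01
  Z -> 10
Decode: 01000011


Decoding:
01 -> Y
00 -> X
00 -> X
11 -> W


Result: YXXW


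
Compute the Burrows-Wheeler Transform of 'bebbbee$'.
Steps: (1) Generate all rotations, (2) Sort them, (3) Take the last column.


Rotations (sorted):
  0: $bebbbee -> last char: e
  1: bbbee$be -> last char: e
  2: bbee$beb -> last char: b
  3: bebbbee$ -> last char: $
  4: bee$bebb -> last char: b
  5: e$bebbbe -> last char: e
  6: ebbbee$b -> last char: b
  7: ee$bebbb -> last char: b


BWT = eeb$bebb


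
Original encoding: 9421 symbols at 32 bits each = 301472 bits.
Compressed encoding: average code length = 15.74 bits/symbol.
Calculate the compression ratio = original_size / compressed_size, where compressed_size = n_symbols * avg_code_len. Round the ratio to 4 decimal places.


original_size = n_symbols * orig_bits = 9421 * 32 = 301472 bits
compressed_size = n_symbols * avg_code_len = 9421 * 15.74 = 148286.54 bits
ratio = original_size / compressed_size = 301472 / 148286.54 = 2.033

Compression ratio = 2.033


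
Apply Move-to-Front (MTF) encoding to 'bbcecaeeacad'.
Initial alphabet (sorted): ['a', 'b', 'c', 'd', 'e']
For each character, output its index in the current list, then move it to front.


MTF encoding:
'b': index 1 in ['a', 'b', 'c', 'd', 'e'] -> ['b', 'a', 'c', 'd', 'e']
'b': index 0 in ['b', 'a', 'c', 'd', 'e'] -> ['b', 'a', 'c', 'd', 'e']
'c': index 2 in ['b', 'a', 'c', 'd', 'e'] -> ['c', 'b', 'a', 'd', 'e']
'e': index 4 in ['c', 'b', 'a', 'd', 'e'] -> ['e', 'c', 'b', 'a', 'd']
'c': index 1 in ['e', 'c', 'b', 'a', 'd'] -> ['c', 'e', 'b', 'a', 'd']
'a': index 3 in ['c', 'e', 'b', 'a', 'd'] -> ['a', 'c', 'e', 'b', 'd']
'e': index 2 in ['a', 'c', 'e', 'b', 'd'] -> ['e', 'a', 'c', 'b', 'd']
'e': index 0 in ['e', 'a', 'c', 'b', 'd'] -> ['e', 'a', 'c', 'b', 'd']
'a': index 1 in ['e', 'a', 'c', 'b', 'd'] -> ['a', 'e', 'c', 'b', 'd']
'c': index 2 in ['a', 'e', 'c', 'b', 'd'] -> ['c', 'a', 'e', 'b', 'd']
'a': index 1 in ['c', 'a', 'e', 'b', 'd'] -> ['a', 'c', 'e', 'b', 'd']
'd': index 4 in ['a', 'c', 'e', 'b', 'd'] -> ['d', 'a', 'c', 'e', 'b']


Output: [1, 0, 2, 4, 1, 3, 2, 0, 1, 2, 1, 4]


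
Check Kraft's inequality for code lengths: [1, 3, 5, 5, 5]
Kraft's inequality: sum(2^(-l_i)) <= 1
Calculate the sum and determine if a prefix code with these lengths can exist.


Sum = 2^(-1) + 2^(-3) + 2^(-5) + 2^(-5) + 2^(-5)
    = 0.5 + 0.125 + 0.03125 + 0.03125 + 0.03125
    = 23/32 = 0.71875
Since 0.71875 <= 1, Kraft's inequality IS satisfied.
A prefix code with these lengths CAN exist.

Kraft sum = 0.71875. Satisfied.


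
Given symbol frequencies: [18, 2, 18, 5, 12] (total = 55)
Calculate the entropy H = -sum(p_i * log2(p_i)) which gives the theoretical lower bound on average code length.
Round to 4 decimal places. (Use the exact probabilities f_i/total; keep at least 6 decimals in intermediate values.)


Per-symbol terms -p_i * log2(p_i) with p_i = f_i/55:
  p = 18/55 = 0.327273: log2(p) = -1.611435, -p*log2(p) = 0.527379
  p = 2/55 = 0.036364: log2(p) = -4.781360, -p*log2(p) = 0.173868
  p = 18/55 = 0.327273: log2(p) = -1.611435, -p*log2(p) = 0.527379
  p = 5/55 = 0.090909: log2(p) = -3.459432, -p*log2(p) = 0.314494
  p = 12/55 = 0.218182: log2(p) = -2.196397, -p*log2(p) = 0.479214
H = 0.527379 + 0.173868 + 0.527379 + 0.314494 + 0.479214 = 2.022334

H = 2.0223 bits/symbol


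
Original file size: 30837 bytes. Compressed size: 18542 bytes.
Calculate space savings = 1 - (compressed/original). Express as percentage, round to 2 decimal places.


ratio = compressed/original = 18542/30837 = 0.601291
savings = 1 - ratio = 1 - 0.601291 = 0.398709
as a percentage: 0.398709 * 100 = 39.87%

Space savings = 1 - 18542/30837 = 39.87%


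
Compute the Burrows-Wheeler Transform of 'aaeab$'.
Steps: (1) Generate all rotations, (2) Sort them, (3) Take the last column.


Rotations (sorted):
  0: $aaeab -> last char: b
  1: aaeab$ -> last char: $
  2: ab$aae -> last char: e
  3: aeab$a -> last char: a
  4: b$aaea -> last char: a
  5: eab$aa -> last char: a


BWT = b$eaaa


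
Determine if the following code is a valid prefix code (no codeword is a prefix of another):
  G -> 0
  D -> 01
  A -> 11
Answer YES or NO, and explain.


Checking each pair (does one codeword prefix another?):
  G='0' vs D='01': prefix -- VIOLATION

NO -- this is NOT a valid prefix code. G (0) is a prefix of D (01).


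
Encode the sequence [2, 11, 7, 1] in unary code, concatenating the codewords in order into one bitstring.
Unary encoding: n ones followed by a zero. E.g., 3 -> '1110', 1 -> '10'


Encode each number as n ones followed by a terminating 0:
  2 -> 110 (3 bits)
  11 -> 111111111110 (12 bits)
  7 -> 11111110 (8 bits)
  1 -> 10 (2 bits)
Total length = 3 + 12 + 8 + 2 = 25 bits.

Unary([2, 11, 7, 1]) = 1101111111111101111111010 (25 bits)


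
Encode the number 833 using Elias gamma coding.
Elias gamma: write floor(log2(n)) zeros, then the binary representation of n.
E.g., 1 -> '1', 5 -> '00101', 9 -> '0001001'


num_bits = floor(log2(833)) + 1 = 10
leading_zeros = num_bits - 1 = 9
binary(833) = 1101000001

Elias gamma(833) = '000000000' + '1101000001' = 0000000001101000001 (19 bits)


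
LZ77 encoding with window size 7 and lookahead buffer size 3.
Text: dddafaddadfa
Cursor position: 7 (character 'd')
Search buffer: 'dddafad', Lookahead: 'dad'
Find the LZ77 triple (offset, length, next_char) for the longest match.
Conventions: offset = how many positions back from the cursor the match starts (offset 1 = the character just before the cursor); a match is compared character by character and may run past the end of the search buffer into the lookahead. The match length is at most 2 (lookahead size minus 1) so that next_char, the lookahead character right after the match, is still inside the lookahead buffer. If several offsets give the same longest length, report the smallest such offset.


Try each offset into the search buffer:
  offset=1 (pos 6, char 'd'): match length 1
  offset=2 (pos 5, char 'a'): match length 0
  offset=3 (pos 4, char 'f'): match length 0
  offset=4 (pos 3, char 'a'): match length 0
  offset=5 (pos 2, char 'd'): match length 2
  offset=6 (pos 1, char 'd'): match length 1
  offset=7 (pos 0, char 'd'): match length 1
Longest match has length 2 at offset 5.
next_char = character at position 7 + 2 = 9 -> 'd'

Best match: offset=5, length=2 (matching 'da' starting at position 2)
LZ77 triple: (5, 2, 'd')


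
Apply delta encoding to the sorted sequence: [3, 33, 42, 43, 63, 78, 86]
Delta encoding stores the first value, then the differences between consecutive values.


First value: 3
Deltas:
  33 - 3 = 30
  42 - 33 = 9
  43 - 42 = 1
  63 - 43 = 20
  78 - 63 = 15
  86 - 78 = 8


Delta encoded: [3, 30, 9, 1, 20, 15, 8]


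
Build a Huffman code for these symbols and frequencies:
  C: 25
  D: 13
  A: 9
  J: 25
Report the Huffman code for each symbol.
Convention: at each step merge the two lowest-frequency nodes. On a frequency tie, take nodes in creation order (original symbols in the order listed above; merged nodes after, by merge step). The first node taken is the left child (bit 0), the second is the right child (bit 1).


Huffman tree construction:
Step 1: Merge A(9) + D(13) = 22
Step 2: Merge (A+D)(22) + C(25) = 47
Step 3: Merge J(25) + ((A+D)+C)(47) = 72
Read each symbol's code off the tree from the root (left child = 0, right child = 1).

Codes:
  C: 11 (length 2)
  D: 101 (length 3)
  A: 100 (length 3)
  J: 0 (length 1)
Average code length: 141/72 = 1.9583 bits/symbol


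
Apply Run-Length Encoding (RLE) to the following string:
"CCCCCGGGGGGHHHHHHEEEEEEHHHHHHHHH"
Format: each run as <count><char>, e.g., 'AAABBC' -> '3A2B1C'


Scanning runs left to right:
  i=0: run of 'C' x 5 -> '5C'
  i=5: run of 'G' x 6 -> '6G'
  i=11: run of 'H' x 6 -> '6H'
  i=17: run of 'E' x 6 -> '6E'
  i=23: run of 'H' x 9 -> '9H'

RLE = 5C6G6H6E9H


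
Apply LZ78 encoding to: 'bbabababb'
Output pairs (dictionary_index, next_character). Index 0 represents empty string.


LZ78 encoding steps:
Dictionary: {0: ''}
Step 1: w='' (idx 0), next='b' -> output (0, 'b'), add 'b' as idx 1
Step 2: w='b' (idx 1), next='a' -> output (1, 'a'), add 'ba' as idx 2
Step 3: w='ba' (idx 2), next='b' -> output (2, 'b'), add 'bab' as idx 3
Step 4: w='' (idx 0), next='a' -> output (0, 'a'), add 'a' as idx 4
Step 5: w='b' (idx 1), next='b' -> output (1, 'b'), add 'bb' as idx 5


Encoded: [(0, 'b'), (1, 'a'), (2, 'b'), (0, 'a'), (1, 'b')]


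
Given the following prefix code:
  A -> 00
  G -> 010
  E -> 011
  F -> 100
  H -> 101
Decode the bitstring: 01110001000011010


Decoding step by step:
Bits 011 -> E
Bits 100 -> F
Bits 010 -> G
Bits 00 -> A
Bits 011 -> E
Bits 010 -> G


Decoded message: EFGAEG


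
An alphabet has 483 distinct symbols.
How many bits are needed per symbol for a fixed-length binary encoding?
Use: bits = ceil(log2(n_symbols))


log2(483) = 8.9159
Bracket: 2^8 = 256 < 483 <= 2^9 = 512
So ceil(log2(483)) = 9

bits = ceil(log2(483)) = ceil(8.9159) = 9 bits


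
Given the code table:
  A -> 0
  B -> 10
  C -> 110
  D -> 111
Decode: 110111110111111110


Decoding:
110 -> C
111 -> D
110 -> C
111 -> D
111 -> D
110 -> C


Result: CDCDDC


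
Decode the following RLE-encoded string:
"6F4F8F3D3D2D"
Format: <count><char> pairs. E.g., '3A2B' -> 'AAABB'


Expanding each <count><char> pair:
  6F -> 'FFFFFF'
  4F -> 'FFFF'
  8F -> 'FFFFFFFF'
  3D -> 'DDD'
  3D -> 'DDD'
  2D -> 'DD'

Decoded = FFFFFFFFFFFFFFFFFFDDDDDDDD


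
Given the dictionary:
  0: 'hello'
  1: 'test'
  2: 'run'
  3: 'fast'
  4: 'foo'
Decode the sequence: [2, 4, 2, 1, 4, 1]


Look up each index in the dictionary:
  2 -> 'run'
  4 -> 'foo'
  2 -> 'run'
  1 -> 'test'
  4 -> 'foo'
  1 -> 'test'

Decoded: "run foo run test foo test"


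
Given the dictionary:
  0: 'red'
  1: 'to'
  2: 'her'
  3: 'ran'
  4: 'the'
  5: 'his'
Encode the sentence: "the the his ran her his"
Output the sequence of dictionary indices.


Look up each word in the dictionary:
  'the' -> 4
  'the' -> 4
  'his' -> 5
  'ran' -> 3
  'her' -> 2
  'his' -> 5

Encoded: [4, 4, 5, 3, 2, 5]


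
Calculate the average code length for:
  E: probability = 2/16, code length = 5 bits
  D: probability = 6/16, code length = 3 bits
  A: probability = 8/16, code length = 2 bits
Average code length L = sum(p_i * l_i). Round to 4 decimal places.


Weighted contributions p_i * l_i:
  E: (2/16) * 5 = 10/16
  D: (6/16) * 3 = 18/16
  A: (8/16) * 2 = 16/16
Sum = (10 + 18 + 16)/16 = 44/16

L = 44/16 = 2.7500 bits/symbol


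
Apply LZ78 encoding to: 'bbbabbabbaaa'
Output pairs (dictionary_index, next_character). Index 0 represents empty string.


LZ78 encoding steps:
Dictionary: {0: ''}
Step 1: w='' (idx 0), next='b' -> output (0, 'b'), add 'b' as idx 1
Step 2: w='b' (idx 1), next='b' -> output (1, 'b'), add 'bb' as idx 2
Step 3: w='' (idx 0), next='a' -> output (0, 'a'), add 'a' as idx 3
Step 4: w='bb' (idx 2), next='a' -> output (2, 'a'), add 'bba' as idx 4
Step 5: w='bba' (idx 4), next='a' -> output (4, 'a'), add 'bbaa' as idx 5
Step 6: w='a' (idx 3), end of input -> output (3, '')


Encoded: [(0, 'b'), (1, 'b'), (0, 'a'), (2, 'a'), (4, 'a'), (3, '')]


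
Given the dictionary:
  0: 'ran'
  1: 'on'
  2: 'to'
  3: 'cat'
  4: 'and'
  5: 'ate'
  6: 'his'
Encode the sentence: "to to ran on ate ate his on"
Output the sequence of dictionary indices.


Look up each word in the dictionary:
  'to' -> 2
  'to' -> 2
  'ran' -> 0
  'on' -> 1
  'ate' -> 5
  'ate' -> 5
  'his' -> 6
  'on' -> 1

Encoded: [2, 2, 0, 1, 5, 5, 6, 1]


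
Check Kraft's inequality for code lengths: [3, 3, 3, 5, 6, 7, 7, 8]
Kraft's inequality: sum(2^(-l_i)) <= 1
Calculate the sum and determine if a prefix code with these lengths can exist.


Sum = 2^(-3) + 2^(-3) + 2^(-3) + 2^(-5) + 2^(-6) + 2^(-7) + 2^(-7) + 2^(-8)
    = 0.125 + 0.125 + 0.125 + 0.03125 + 0.015625 + 0.0078125 + 0.0078125 + 0.00390625
    = 113/256 = 0.44140625
Since 0.44140625 <= 1, Kraft's inequality IS satisfied.
A prefix code with these lengths CAN exist.

Kraft sum = 0.44140625. Satisfied.


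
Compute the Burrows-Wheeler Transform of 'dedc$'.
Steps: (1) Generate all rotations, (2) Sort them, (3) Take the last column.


Rotations (sorted):
  0: $dedc -> last char: c
  1: c$ded -> last char: d
  2: dc$de -> last char: e
  3: dedc$ -> last char: $
  4: edc$d -> last char: d


BWT = cde$d


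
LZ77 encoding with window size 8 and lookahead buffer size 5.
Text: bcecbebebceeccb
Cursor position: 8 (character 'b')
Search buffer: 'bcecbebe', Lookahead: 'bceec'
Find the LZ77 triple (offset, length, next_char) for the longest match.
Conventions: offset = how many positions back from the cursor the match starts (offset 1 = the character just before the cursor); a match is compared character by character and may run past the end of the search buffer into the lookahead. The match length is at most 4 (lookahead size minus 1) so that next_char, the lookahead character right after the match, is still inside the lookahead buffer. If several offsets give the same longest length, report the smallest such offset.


Try each offset into the search buffer:
  offset=1 (pos 7, char 'e'): match length 0
  offset=2 (pos 6, char 'b'): match length 1
  offset=3 (pos 5, char 'e'): match length 0
  offset=4 (pos 4, char 'b'): match length 1
  offset=5 (pos 3, char 'c'): match length 0
  offset=6 (pos 2, char 'e'): match length 0
  offset=7 (pos 1, char 'c'): match length 0
  offset=8 (pos 0, char 'b'): match length 3
Longest match has length 3 at offset 8.
next_char = character at position 8 + 3 = 11 -> 'e'

Best match: offset=8, length=3 (matching 'bce' starting at position 0)
LZ77 triple: (8, 3, 'e')


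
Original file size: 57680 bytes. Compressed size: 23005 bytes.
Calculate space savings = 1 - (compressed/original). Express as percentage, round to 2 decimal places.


ratio = compressed/original = 23005/57680 = 0.398838
savings = 1 - ratio = 1 - 0.398838 = 0.601162
as a percentage: 0.601162 * 100 = 60.12%

Space savings = 1 - 23005/57680 = 60.12%


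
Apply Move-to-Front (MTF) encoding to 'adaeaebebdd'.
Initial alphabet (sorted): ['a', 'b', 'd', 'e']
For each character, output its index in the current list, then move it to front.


MTF encoding:
'a': index 0 in ['a', 'b', 'd', 'e'] -> ['a', 'b', 'd', 'e']
'd': index 2 in ['a', 'b', 'd', 'e'] -> ['d', 'a', 'b', 'e']
'a': index 1 in ['d', 'a', 'b', 'e'] -> ['a', 'd', 'b', 'e']
'e': index 3 in ['a', 'd', 'b', 'e'] -> ['e', 'a', 'd', 'b']
'a': index 1 in ['e', 'a', 'd', 'b'] -> ['a', 'e', 'd', 'b']
'e': index 1 in ['a', 'e', 'd', 'b'] -> ['e', 'a', 'd', 'b']
'b': index 3 in ['e', 'a', 'd', 'b'] -> ['b', 'e', 'a', 'd']
'e': index 1 in ['b', 'e', 'a', 'd'] -> ['e', 'b', 'a', 'd']
'b': index 1 in ['e', 'b', 'a', 'd'] -> ['b', 'e', 'a', 'd']
'd': index 3 in ['b', 'e', 'a', 'd'] -> ['d', 'b', 'e', 'a']
'd': index 0 in ['d', 'b', 'e', 'a'] -> ['d', 'b', 'e', 'a']


Output: [0, 2, 1, 3, 1, 1, 3, 1, 1, 3, 0]


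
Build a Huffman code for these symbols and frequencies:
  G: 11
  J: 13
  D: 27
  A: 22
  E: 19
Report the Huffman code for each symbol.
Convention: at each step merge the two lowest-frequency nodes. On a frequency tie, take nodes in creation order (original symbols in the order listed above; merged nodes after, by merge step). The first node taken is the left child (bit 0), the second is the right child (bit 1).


Huffman tree construction:
Step 1: Merge G(11) + J(13) = 24
Step 2: Merge E(19) + A(22) = 41
Step 3: Merge (G+J)(24) + D(27) = 51
Step 4: Merge (E+A)(41) + ((G+J)+D)(51) = 92
Read each symbol's code off the tree from the root (left child = 0, right child = 1).

Codes:
  G: 100 (length 3)
  J: 101 (length 3)
  D: 11 (length 2)
  A: 01 (length 2)
  E: 00 (length 2)
Average code length: 208/92 = 2.2609 bits/symbol


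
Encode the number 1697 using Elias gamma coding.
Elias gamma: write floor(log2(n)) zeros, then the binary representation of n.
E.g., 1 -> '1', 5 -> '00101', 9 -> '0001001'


num_bits = floor(log2(1697)) + 1 = 11
leading_zeros = num_bits - 1 = 10
binary(1697) = 11010100001

Elias gamma(1697) = '0000000000' + '11010100001' = 000000000011010100001 (21 bits)


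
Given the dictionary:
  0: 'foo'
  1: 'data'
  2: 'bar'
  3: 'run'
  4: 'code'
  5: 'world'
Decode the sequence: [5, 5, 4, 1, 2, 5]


Look up each index in the dictionary:
  5 -> 'world'
  5 -> 'world'
  4 -> 'code'
  1 -> 'data'
  2 -> 'bar'
  5 -> 'world'

Decoded: "world world code data bar world"


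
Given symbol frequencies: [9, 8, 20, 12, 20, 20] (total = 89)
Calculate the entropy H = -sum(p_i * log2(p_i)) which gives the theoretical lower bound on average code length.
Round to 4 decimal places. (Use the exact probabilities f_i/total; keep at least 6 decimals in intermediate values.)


Per-symbol terms -p_i * log2(p_i) with p_i = f_i/89:
  p = 9/89 = 0.101124: log2(p) = -3.305808, -p*log2(p) = 0.334295
  p = 8/89 = 0.089888: log2(p) = -3.475733, -p*log2(p) = 0.312425
  p = 20/89 = 0.224719: log2(p) = -2.153805, -p*log2(p) = 0.484001
  p = 12/89 = 0.134831: log2(p) = -2.890771, -p*log2(p) = 0.389767
  p = 20/89 = 0.224719: log2(p) = -2.153805, -p*log2(p) = 0.484001
  p = 20/89 = 0.224719: log2(p) = -2.153805, -p*log2(p) = 0.484001
H = 0.334295 + 0.312425 + 0.484001 + 0.389767 + 0.484001 + 0.484001 = 2.488490

H = 2.4885 bits/symbol


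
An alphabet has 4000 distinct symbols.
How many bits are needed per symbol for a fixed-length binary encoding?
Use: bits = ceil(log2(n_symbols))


log2(4000) = 11.9658
Bracket: 2^11 = 2048 < 4000 <= 2^12 = 4096
So ceil(log2(4000)) = 12

bits = ceil(log2(4000)) = ceil(11.9658) = 12 bits


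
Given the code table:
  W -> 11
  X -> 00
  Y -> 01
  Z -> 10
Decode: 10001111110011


Decoding:
10 -> Z
00 -> X
11 -> W
11 -> W
11 -> W
00 -> X
11 -> W


Result: ZXWWWXW


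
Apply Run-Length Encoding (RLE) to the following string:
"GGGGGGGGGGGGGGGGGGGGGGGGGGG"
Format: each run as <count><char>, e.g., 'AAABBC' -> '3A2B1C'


Scanning runs left to right:
  i=0: run of 'G' x 27 -> '27G'

RLE = 27G


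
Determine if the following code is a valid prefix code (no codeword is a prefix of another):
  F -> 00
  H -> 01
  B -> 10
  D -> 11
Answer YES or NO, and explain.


Checking each pair (does one codeword prefix another?):
  F='00' vs H='01': no prefix
  F='00' vs B='10': no prefix
  F='00' vs D='11': no prefix
  H='01' vs F='00': no prefix
  H='01' vs B='10': no prefix
  H='01' vs D='11': no prefix
  B='10' vs F='00': no prefix
  B='10' vs H='01': no prefix
  B='10' vs D='11': no prefix
  D='11' vs F='00': no prefix
  D='11' vs H='01': no prefix
  D='11' vs B='10': no prefix
No violation found over all pairs.

YES -- this is a valid prefix code. No codeword is a prefix of any other codeword.


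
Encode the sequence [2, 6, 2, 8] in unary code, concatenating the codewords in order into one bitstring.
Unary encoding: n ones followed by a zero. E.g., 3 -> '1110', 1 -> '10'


Encode each number as n ones followed by a terminating 0:
  2 -> 110 (3 bits)
  6 -> 1111110 (7 bits)
  2 -> 110 (3 bits)
  8 -> 111111110 (9 bits)
Total length = 3 + 7 + 3 + 9 = 22 bits.

Unary([2, 6, 2, 8]) = 1101111110110111111110 (22 bits)


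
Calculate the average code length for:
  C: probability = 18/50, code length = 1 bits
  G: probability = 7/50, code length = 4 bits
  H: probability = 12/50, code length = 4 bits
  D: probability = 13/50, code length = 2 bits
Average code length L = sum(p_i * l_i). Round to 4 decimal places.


Weighted contributions p_i * l_i:
  C: (18/50) * 1 = 18/50
  G: (7/50) * 4 = 28/50
  H: (12/50) * 4 = 48/50
  D: (13/50) * 2 = 26/50
Sum = (18 + 28 + 48 + 26)/50 = 120/50

L = 120/50 = 2.4000 bits/symbol


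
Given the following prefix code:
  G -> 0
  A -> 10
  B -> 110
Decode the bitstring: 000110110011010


Decoding step by step:
Bits 0 -> G
Bits 0 -> G
Bits 0 -> G
Bits 110 -> B
Bits 110 -> B
Bits 0 -> G
Bits 110 -> B
Bits 10 -> A


Decoded message: GGGBBGBA


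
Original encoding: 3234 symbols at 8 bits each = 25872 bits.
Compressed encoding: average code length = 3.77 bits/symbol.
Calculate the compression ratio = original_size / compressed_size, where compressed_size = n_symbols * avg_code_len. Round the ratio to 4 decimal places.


original_size = n_symbols * orig_bits = 3234 * 8 = 25872 bits
compressed_size = n_symbols * avg_code_len = 3234 * 3.77 = 12192.18 bits
ratio = original_size / compressed_size = 25872 / 12192.18 = 2.122

Compression ratio = 2.122


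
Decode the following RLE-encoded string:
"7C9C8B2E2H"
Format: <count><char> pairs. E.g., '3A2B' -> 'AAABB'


Expanding each <count><char> pair:
  7C -> 'CCCCCCC'
  9C -> 'CCCCCCCCC'
  8B -> 'BBBBBBBB'
  2E -> 'EE'
  2H -> 'HH'

Decoded = CCCCCCCCCCCCCCCCBBBBBBBBEEHH


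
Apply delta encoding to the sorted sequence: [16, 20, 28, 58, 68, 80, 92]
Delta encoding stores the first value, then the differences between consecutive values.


First value: 16
Deltas:
  20 - 16 = 4
  28 - 20 = 8
  58 - 28 = 30
  68 - 58 = 10
  80 - 68 = 12
  92 - 80 = 12


Delta encoded: [16, 4, 8, 30, 10, 12, 12]
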